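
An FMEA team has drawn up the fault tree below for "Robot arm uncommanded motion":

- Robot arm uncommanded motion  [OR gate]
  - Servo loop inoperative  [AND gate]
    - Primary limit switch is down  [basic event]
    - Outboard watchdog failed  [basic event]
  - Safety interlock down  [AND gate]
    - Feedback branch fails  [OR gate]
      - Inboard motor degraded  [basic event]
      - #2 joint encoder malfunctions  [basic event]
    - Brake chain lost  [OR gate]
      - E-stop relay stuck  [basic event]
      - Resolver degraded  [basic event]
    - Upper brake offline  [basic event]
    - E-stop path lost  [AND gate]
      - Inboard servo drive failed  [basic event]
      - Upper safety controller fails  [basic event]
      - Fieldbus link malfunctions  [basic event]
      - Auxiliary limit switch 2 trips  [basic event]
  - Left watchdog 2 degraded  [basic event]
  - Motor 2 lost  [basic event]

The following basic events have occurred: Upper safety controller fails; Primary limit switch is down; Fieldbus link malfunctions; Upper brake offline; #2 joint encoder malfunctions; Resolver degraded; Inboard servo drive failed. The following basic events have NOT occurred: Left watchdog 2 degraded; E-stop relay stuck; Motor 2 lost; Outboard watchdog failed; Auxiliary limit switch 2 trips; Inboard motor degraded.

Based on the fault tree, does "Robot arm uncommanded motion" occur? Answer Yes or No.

Servo loop inoperative [AND]: Primary limit switch is down=occurs, Outboard watchdog failed=not → not all inputs occur → does not occur.
Feedback branch fails [OR]: Inboard motor degraded=not, #2 joint encoder malfunctions=occurs → at least one input occurs → occurs.
Brake chain lost [OR]: E-stop relay stuck=not, Resolver degraded=occurs → at least one input occurs → occurs.
E-stop path lost [AND]: Inboard servo drive failed=occurs, Upper safety controller fails=occurs, Fieldbus link malfunctions=occurs, Auxiliary limit switch 2 trips=not → not all inputs occur → does not occur.
Safety interlock down [AND]: Feedback branch fails=occurs, Brake chain lost=occurs, Upper brake offline=occurs, E-stop path lost=not → not all inputs occur → does not occur.
Robot arm uncommanded motion [OR]: Servo loop inoperative=not, Safety interlock down=not, Left watchdog 2 degraded=not, Motor 2 lost=not → no input occurs → does not occur.

No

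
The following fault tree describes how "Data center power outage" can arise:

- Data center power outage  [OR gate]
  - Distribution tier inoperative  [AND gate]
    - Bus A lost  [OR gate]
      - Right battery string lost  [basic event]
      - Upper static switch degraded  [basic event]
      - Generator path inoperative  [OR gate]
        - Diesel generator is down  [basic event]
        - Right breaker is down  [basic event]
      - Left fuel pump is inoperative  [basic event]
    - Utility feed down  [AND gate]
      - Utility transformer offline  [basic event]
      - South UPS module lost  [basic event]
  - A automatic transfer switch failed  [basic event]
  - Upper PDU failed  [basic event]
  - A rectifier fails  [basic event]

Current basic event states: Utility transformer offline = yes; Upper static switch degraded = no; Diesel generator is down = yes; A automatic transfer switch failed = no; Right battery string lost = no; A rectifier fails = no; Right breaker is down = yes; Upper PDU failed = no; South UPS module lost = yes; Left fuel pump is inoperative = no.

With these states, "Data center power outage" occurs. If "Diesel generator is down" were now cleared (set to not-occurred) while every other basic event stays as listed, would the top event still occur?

Yes

Counterfactual: set "Diesel generator is down" to not occurred.
Generator path inoperative [OR]: Diesel generator is down=not, Right breaker is down=occurs → at least one input occurs → occurs.
Bus A lost [OR]: Right battery string lost=not, Upper static switch degraded=not, Generator path inoperative=occurs, Left fuel pump is inoperative=not → at least one input occurs → occurs.
Utility feed down [AND]: Utility transformer offline=occurs, South UPS module lost=occurs → all inputs occur → occurs.
Distribution tier inoperative [AND]: Bus A lost=occurs, Utility feed down=occurs → all inputs occur → occurs.
Data center power outage [OR]: Distribution tier inoperative=occurs, A automatic transfer switch failed=not, Upper PDU failed=not, A rectifier fails=not → at least one input occurs → occurs.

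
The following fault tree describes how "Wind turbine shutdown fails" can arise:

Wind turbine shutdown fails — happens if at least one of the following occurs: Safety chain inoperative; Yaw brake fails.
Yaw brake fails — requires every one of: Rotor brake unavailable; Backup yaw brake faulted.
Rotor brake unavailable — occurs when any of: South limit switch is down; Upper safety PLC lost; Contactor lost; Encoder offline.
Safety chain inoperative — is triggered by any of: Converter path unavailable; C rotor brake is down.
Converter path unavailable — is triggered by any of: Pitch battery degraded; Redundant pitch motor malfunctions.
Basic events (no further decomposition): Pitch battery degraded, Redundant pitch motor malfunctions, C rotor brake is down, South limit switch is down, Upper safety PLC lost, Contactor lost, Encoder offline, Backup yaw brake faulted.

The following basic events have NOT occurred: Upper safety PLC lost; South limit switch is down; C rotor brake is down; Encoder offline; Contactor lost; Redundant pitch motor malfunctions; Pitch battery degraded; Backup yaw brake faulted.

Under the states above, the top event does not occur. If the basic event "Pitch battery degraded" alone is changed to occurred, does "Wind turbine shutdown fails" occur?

Counterfactual: set "Pitch battery degraded" to occurred.
Converter path unavailable [OR]: Pitch battery degraded=occurs, Redundant pitch motor malfunctions=not → at least one input occurs → occurs.
Safety chain inoperative [OR]: Converter path unavailable=occurs, C rotor brake is down=not → at least one input occurs → occurs.
Rotor brake unavailable [OR]: South limit switch is down=not, Upper safety PLC lost=not, Contactor lost=not, Encoder offline=not → no input occurs → does not occur.
Yaw brake fails [AND]: Rotor brake unavailable=not, Backup yaw brake faulted=not → not all inputs occur → does not occur.
Wind turbine shutdown fails [OR]: Safety chain inoperative=occurs, Yaw brake fails=not → at least one input occurs → occurs.

Yes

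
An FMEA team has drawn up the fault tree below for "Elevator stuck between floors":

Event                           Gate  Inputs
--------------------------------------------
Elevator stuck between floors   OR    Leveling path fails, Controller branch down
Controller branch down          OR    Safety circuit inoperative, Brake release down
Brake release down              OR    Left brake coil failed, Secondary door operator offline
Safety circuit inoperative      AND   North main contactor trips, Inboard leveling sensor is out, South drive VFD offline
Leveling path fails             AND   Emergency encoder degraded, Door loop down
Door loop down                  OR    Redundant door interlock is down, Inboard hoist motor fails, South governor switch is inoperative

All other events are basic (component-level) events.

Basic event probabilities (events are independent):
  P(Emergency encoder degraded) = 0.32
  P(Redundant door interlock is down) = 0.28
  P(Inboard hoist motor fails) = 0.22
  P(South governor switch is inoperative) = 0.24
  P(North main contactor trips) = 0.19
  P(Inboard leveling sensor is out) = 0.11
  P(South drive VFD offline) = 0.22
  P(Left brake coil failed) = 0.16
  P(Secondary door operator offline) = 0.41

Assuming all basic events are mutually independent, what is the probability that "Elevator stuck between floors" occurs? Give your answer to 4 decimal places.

P(Door loop down) [OR] = 1 − (1−0.28) × (1−0.22) × (1−0.24) = 0.573184
P(Leveling path fails) [AND] = 0.32 × 0.573184 = 0.183419
P(Safety circuit inoperative) [AND] = 0.19 × 0.11 × 0.22 = 0.004598
P(Brake release down) [OR] = 1 − (1−0.16) × (1−0.41) = 0.504400
P(Controller branch down) [OR] = 1 − (1−0.004598) × (1−0.504400) = 0.506679
P(Elevator stuck between floors) [OR] = 1 − (1−0.183419) × (1−0.506679) = 0.597163
Rounded to 4 decimal places: P(Elevator stuck between floors) ≈ 0.5972.

0.5972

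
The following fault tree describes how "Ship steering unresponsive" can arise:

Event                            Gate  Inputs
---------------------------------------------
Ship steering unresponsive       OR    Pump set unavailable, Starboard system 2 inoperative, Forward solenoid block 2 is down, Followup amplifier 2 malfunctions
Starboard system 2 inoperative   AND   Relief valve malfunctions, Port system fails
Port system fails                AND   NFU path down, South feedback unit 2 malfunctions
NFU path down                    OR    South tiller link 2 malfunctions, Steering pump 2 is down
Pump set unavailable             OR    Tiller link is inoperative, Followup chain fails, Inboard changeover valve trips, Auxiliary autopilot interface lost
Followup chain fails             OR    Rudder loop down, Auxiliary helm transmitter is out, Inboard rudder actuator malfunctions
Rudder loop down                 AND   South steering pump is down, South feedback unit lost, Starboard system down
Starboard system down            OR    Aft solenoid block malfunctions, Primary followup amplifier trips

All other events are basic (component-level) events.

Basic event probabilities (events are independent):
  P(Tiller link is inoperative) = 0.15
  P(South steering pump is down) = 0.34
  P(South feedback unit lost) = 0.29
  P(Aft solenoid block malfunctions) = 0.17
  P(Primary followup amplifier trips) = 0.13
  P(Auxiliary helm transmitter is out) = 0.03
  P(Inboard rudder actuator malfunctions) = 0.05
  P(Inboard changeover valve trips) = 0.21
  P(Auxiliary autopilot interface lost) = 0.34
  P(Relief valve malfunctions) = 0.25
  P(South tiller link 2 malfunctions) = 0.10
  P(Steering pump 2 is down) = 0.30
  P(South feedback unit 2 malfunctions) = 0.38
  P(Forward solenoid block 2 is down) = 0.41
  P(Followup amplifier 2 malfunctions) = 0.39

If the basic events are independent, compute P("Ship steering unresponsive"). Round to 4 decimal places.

P(Starboard system down) [OR] = 1 − (1−0.17) × (1−0.13) = 0.277900
P(Rudder loop down) [AND] = 0.34 × 0.29 × 0.277900 = 0.027401
P(Followup chain fails) [OR] = 1 − (1−0.027401) × (1−0.03) × (1−0.05) = 0.103750
P(Pump set unavailable) [OR] = 1 − (1−0.15) × (1−0.103750) × (1−0.21) × (1−0.34) = 0.602791
P(NFU path down) [OR] = 1 − (1−0.10) × (1−0.30) = 0.370000
P(Port system fails) [AND] = 0.370000 × 0.38 = 0.140600
P(Starboard system 2 inoperative) [AND] = 0.25 × 0.140600 = 0.035150
P(Ship steering unresponsive) [OR] = 1 − (1−0.602791) × (1−0.035150) × (1−0.41) × (1−0.39) = 0.862069
Rounded to 4 decimal places: P(Ship steering unresponsive) ≈ 0.8621.

0.8621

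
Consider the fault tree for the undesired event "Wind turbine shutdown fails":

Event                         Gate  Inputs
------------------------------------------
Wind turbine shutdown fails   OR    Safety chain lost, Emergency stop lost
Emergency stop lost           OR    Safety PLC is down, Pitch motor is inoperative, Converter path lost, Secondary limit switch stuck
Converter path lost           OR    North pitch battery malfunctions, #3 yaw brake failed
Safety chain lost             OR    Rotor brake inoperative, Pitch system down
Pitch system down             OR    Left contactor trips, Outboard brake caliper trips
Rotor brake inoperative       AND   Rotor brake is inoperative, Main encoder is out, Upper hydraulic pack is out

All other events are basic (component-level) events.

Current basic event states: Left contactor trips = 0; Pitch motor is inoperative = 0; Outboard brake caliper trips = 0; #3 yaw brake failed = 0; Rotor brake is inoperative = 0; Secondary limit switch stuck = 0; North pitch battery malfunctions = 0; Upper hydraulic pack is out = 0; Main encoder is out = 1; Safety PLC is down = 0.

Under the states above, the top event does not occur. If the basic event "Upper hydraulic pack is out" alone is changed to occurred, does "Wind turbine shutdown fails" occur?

Counterfactual: set "Upper hydraulic pack is out" to occurred.
Rotor brake inoperative [AND]: Rotor brake is inoperative=not, Main encoder is out=occurs, Upper hydraulic pack is out=occurs → not all inputs occur → does not occur.
Pitch system down [OR]: Left contactor trips=not, Outboard brake caliper trips=not → no input occurs → does not occur.
Safety chain lost [OR]: Rotor brake inoperative=not, Pitch system down=not → no input occurs → does not occur.
Converter path lost [OR]: North pitch battery malfunctions=not, #3 yaw brake failed=not → no input occurs → does not occur.
Emergency stop lost [OR]: Safety PLC is down=not, Pitch motor is inoperative=not, Converter path lost=not, Secondary limit switch stuck=not → no input occurs → does not occur.
Wind turbine shutdown fails [OR]: Safety chain lost=not, Emergency stop lost=not → no input occurs → does not occur.

No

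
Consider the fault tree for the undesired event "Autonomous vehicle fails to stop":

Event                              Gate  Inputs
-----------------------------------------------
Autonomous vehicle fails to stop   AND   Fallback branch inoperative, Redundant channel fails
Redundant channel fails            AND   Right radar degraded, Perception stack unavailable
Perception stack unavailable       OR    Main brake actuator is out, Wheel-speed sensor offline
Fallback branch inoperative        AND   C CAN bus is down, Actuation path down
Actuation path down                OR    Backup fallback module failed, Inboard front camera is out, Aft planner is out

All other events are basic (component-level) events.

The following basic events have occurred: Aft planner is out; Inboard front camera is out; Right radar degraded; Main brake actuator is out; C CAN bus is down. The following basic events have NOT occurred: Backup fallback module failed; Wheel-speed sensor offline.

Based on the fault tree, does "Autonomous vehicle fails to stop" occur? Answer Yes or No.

Yes

Actuation path down [OR]: Backup fallback module failed=not, Inboard front camera is out=occurs, Aft planner is out=occurs → at least one input occurs → occurs.
Fallback branch inoperative [AND]: C CAN bus is down=occurs, Actuation path down=occurs → all inputs occur → occurs.
Perception stack unavailable [OR]: Main brake actuator is out=occurs, Wheel-speed sensor offline=not → at least one input occurs → occurs.
Redundant channel fails [AND]: Right radar degraded=occurs, Perception stack unavailable=occurs → all inputs occur → occurs.
Autonomous vehicle fails to stop [AND]: Fallback branch inoperative=occurs, Redundant channel fails=occurs → all inputs occur → occurs.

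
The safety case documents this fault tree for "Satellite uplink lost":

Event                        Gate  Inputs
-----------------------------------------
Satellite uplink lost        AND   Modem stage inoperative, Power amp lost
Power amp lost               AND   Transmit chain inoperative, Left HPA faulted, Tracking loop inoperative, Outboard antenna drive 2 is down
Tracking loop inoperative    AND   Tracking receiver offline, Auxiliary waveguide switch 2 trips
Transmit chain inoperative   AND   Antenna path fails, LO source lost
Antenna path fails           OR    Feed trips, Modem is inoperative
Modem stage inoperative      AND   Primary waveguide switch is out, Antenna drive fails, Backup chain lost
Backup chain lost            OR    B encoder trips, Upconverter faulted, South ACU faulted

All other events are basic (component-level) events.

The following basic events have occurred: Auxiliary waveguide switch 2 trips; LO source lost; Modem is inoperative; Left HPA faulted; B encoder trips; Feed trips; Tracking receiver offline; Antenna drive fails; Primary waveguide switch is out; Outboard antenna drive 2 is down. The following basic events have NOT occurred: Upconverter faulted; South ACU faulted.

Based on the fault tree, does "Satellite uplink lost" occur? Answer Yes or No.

Backup chain lost [OR]: B encoder trips=occurs, Upconverter faulted=not, South ACU faulted=not → at least one input occurs → occurs.
Modem stage inoperative [AND]: Primary waveguide switch is out=occurs, Antenna drive fails=occurs, Backup chain lost=occurs → all inputs occur → occurs.
Antenna path fails [OR]: Feed trips=occurs, Modem is inoperative=occurs → at least one input occurs → occurs.
Transmit chain inoperative [AND]: Antenna path fails=occurs, LO source lost=occurs → all inputs occur → occurs.
Tracking loop inoperative [AND]: Tracking receiver offline=occurs, Auxiliary waveguide switch 2 trips=occurs → all inputs occur → occurs.
Power amp lost [AND]: Transmit chain inoperative=occurs, Left HPA faulted=occurs, Tracking loop inoperative=occurs, Outboard antenna drive 2 is down=occurs → all inputs occur → occurs.
Satellite uplink lost [AND]: Modem stage inoperative=occurs, Power amp lost=occurs → all inputs occur → occurs.

Yes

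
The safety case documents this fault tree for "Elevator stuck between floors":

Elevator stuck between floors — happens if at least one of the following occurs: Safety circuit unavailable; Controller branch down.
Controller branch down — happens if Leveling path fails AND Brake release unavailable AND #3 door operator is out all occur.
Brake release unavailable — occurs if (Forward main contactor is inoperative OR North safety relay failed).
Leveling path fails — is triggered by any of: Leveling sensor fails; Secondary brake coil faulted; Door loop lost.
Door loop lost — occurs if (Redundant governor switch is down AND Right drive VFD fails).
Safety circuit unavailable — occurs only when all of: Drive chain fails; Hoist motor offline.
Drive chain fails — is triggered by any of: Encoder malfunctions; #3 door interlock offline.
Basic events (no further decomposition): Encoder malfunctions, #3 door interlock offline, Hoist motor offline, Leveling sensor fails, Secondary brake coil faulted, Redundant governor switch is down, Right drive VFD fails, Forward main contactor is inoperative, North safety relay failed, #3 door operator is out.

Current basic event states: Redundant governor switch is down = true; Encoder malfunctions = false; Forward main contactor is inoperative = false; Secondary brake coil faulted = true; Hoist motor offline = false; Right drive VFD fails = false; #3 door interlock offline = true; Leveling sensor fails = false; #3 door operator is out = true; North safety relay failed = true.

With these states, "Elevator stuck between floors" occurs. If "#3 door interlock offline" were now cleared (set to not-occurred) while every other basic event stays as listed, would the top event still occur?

Yes

Counterfactual: set "#3 door interlock offline" to not occurred.
Drive chain fails [OR]: Encoder malfunctions=not, #3 door interlock offline=not → no input occurs → does not occur.
Safety circuit unavailable [AND]: Drive chain fails=not, Hoist motor offline=not → not all inputs occur → does not occur.
Door loop lost [AND]: Redundant governor switch is down=occurs, Right drive VFD fails=not → not all inputs occur → does not occur.
Leveling path fails [OR]: Leveling sensor fails=not, Secondary brake coil faulted=occurs, Door loop lost=not → at least one input occurs → occurs.
Brake release unavailable [OR]: Forward main contactor is inoperative=not, North safety relay failed=occurs → at least one input occurs → occurs.
Controller branch down [AND]: Leveling path fails=occurs, Brake release unavailable=occurs, #3 door operator is out=occurs → all inputs occur → occurs.
Elevator stuck between floors [OR]: Safety circuit unavailable=not, Controller branch down=occurs → at least one input occurs → occurs.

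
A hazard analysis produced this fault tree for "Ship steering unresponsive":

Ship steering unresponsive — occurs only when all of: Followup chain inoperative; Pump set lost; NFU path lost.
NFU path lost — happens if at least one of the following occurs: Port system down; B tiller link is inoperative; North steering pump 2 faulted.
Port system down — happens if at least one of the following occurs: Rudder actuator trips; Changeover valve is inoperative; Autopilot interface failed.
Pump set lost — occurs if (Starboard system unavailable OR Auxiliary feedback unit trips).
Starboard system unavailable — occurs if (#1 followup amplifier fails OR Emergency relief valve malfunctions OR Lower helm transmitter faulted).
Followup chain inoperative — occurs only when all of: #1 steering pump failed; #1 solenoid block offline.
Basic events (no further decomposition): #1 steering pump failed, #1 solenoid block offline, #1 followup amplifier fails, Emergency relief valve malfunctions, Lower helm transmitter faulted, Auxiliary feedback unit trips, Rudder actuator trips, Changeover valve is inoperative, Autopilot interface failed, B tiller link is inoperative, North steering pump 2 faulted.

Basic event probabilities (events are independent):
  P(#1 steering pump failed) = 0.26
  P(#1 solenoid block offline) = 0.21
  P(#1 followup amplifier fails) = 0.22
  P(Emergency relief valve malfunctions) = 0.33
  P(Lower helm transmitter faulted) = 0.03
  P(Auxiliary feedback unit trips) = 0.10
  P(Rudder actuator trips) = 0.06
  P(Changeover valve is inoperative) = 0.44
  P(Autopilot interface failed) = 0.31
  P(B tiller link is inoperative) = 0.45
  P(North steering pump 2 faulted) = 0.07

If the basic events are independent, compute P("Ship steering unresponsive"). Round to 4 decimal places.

0.0242

P(Followup chain inoperative) [AND] = 0.26 × 0.21 = 0.054600
P(Starboard system unavailable) [OR] = 1 − (1−0.22) × (1−0.33) × (1−0.03) = 0.493078
P(Pump set lost) [OR] = 1 − (1−0.493078) × (1−0.10) = 0.543770
P(Port system down) [OR] = 1 − (1−0.06) × (1−0.44) × (1−0.31) = 0.636784
P(NFU path lost) [OR] = 1 − (1−0.636784) × (1−0.45) × (1−0.07) = 0.814215
P(Ship steering unresponsive) [AND] = 0.054600 × 0.543770 × 0.814215 = 0.024174
Rounded to 4 decimal places: P(Ship steering unresponsive) ≈ 0.0242.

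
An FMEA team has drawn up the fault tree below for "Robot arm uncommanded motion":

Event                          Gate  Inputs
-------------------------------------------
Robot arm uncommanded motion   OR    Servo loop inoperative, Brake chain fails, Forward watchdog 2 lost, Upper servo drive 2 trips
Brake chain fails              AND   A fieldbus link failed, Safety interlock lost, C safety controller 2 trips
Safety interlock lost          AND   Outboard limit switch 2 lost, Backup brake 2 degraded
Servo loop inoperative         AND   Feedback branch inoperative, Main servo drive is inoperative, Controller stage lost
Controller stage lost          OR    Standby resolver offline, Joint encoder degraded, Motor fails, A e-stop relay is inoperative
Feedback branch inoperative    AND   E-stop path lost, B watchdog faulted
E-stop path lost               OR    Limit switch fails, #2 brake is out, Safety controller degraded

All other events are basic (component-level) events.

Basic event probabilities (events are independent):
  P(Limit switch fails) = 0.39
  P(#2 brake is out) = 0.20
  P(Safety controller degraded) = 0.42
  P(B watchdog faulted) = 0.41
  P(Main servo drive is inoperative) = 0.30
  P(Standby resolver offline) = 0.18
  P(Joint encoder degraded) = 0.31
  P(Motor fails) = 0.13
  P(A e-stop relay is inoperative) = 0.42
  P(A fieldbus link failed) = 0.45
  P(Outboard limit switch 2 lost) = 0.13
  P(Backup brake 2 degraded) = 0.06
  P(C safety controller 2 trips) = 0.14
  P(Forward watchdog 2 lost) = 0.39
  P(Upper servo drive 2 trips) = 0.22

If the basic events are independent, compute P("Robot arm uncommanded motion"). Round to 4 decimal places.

P(E-stop path lost) [OR] = 1 − (1−0.39) × (1−0.20) × (1−0.42) = 0.716960
P(Feedback branch inoperative) [AND] = 0.716960 × 0.41 = 0.293954
P(Controller stage lost) [OR] = 1 − (1−0.18) × (1−0.31) × (1−0.13) × (1−0.42) = 0.714497
P(Servo loop inoperative) [AND] = 0.293954 × 0.30 × 0.714497 = 0.063009
P(Safety interlock lost) [AND] = 0.13 × 0.06 = 0.007800
P(Brake chain fails) [AND] = 0.45 × 0.007800 × 0.14 = 0.000491
P(Robot arm uncommanded motion) [OR] = 1 − (1−0.063009) × (1−0.000491) × (1−0.39) × (1−0.22) = 0.554399
Rounded to 4 decimal places: P(Robot arm uncommanded motion) ≈ 0.5544.

0.5544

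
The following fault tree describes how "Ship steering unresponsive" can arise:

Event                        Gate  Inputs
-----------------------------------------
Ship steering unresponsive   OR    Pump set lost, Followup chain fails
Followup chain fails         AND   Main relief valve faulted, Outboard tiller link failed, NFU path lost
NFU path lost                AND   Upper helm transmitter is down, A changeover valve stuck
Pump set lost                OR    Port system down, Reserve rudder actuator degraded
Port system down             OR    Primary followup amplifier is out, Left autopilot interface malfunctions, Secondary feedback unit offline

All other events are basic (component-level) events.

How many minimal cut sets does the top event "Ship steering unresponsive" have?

Port system down [OR]: union of children's cut sets → 3 cut set(s).
Pump set lost [OR]: union of children's cut sets → 4 cut set(s).
NFU path lost [AND]: one cut set from each child combined → 1 × 1 = 1 cut set(s).
Followup chain fails [AND]: one cut set from each child combined → 1 × 1 × 1 = 1 cut set(s).
Ship steering unresponsive [OR]: union of children's cut sets → 5 cut set(s).
Minimal cut sets: {Primary followup amplifier is out}; {Left autopilot interface malfunctions}; {Secondary feedback unit offline}; {Reserve rudder actuator degraded}; {A changeover valve stuck, Main relief valve faulted, Outboard tiller link failed, Upper helm transmitter is down}.

5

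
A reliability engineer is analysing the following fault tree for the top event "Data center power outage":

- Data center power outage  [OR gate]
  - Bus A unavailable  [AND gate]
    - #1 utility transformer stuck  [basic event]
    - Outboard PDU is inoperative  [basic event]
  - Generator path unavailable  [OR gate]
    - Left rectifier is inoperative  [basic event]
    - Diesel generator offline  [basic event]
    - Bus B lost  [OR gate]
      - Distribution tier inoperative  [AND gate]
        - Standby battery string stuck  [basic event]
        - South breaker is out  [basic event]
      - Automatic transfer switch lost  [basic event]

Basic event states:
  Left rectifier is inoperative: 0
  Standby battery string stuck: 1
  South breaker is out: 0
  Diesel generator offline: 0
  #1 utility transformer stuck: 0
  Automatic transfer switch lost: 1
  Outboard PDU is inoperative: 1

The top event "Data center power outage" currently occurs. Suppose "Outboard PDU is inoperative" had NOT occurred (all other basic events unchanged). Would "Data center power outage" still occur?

Counterfactual: set "Outboard PDU is inoperative" to not occurred.
Bus A unavailable [AND]: #1 utility transformer stuck=not, Outboard PDU is inoperative=not → not all inputs occur → does not occur.
Distribution tier inoperative [AND]: Standby battery string stuck=occurs, South breaker is out=not → not all inputs occur → does not occur.
Bus B lost [OR]: Distribution tier inoperative=not, Automatic transfer switch lost=occurs → at least one input occurs → occurs.
Generator path unavailable [OR]: Left rectifier is inoperative=not, Diesel generator offline=not, Bus B lost=occurs → at least one input occurs → occurs.
Data center power outage [OR]: Bus A unavailable=not, Generator path unavailable=occurs → at least one input occurs → occurs.

Yes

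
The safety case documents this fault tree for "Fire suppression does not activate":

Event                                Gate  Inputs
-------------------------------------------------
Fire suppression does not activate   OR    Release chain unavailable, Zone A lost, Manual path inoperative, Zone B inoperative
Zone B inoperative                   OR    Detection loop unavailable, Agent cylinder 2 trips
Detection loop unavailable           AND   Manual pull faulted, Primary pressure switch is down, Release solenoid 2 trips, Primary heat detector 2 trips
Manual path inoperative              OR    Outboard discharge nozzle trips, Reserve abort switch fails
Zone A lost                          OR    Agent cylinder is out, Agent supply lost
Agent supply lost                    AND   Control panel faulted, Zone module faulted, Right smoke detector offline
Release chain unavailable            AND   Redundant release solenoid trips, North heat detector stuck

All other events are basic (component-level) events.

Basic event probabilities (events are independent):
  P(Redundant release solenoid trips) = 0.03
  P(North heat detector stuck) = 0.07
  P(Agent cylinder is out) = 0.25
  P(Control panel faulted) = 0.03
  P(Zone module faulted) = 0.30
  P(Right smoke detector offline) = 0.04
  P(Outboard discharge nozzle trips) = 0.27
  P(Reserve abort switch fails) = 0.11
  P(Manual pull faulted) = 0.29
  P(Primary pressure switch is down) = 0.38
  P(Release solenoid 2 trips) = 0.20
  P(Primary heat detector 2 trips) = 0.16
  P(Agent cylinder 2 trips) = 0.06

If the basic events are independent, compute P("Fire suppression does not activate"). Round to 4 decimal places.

0.5447

P(Release chain unavailable) [AND] = 0.03 × 0.07 = 0.002100
P(Agent supply lost) [AND] = 0.03 × 0.30 × 0.04 = 0.000360
P(Zone A lost) [OR] = 1 − (1−0.25) × (1−0.000360) = 0.250270
P(Manual path inoperative) [OR] = 1 − (1−0.27) × (1−0.11) = 0.350300
P(Detection loop unavailable) [AND] = 0.29 × 0.38 × 0.20 × 0.16 = 0.003526
P(Zone B inoperative) [OR] = 1 − (1−0.003526) × (1−0.06) = 0.063314
P(Fire suppression does not activate) [OR] = 1 − (1−0.002100) × (1−0.250270) × (1−0.350300) × (1−0.063314) = 0.544699
Rounded to 4 decimal places: P(Fire suppression does not activate) ≈ 0.5447.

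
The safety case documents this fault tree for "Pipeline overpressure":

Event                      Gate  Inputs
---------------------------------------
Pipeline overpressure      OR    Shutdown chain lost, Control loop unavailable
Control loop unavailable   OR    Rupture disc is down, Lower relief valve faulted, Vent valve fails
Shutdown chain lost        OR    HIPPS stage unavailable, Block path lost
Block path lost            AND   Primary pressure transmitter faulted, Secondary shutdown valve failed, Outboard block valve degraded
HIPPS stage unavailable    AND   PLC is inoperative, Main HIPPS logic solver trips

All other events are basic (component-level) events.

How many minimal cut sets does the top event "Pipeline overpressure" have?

5

HIPPS stage unavailable [AND]: one cut set from each child combined → 1 × 1 = 1 cut set(s).
Block path lost [AND]: one cut set from each child combined → 1 × 1 × 1 = 1 cut set(s).
Shutdown chain lost [OR]: union of children's cut sets → 2 cut set(s).
Control loop unavailable [OR]: union of children's cut sets → 3 cut set(s).
Pipeline overpressure [OR]: union of children's cut sets → 5 cut set(s).
Minimal cut sets: {Main HIPPS logic solver trips, PLC is inoperative}; {Outboard block valve degraded, Primary pressure transmitter faulted, Secondary shutdown valve failed}; {Rupture disc is down}; {Lower relief valve faulted}; {Vent valve fails}.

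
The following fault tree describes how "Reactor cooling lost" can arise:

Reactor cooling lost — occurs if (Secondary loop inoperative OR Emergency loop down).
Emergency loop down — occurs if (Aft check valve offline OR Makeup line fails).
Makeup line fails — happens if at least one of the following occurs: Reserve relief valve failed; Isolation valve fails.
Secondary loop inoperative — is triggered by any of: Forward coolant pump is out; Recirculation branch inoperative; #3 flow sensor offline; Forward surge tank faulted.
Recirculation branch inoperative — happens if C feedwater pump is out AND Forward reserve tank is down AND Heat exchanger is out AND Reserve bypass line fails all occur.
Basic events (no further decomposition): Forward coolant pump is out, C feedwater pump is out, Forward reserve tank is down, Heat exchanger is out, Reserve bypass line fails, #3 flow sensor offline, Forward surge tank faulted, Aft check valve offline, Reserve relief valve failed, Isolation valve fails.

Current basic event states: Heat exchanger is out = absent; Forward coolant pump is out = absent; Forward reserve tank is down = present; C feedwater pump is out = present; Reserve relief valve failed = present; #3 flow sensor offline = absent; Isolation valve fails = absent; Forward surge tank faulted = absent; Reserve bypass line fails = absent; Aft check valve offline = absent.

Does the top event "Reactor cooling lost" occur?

Yes

Recirculation branch inoperative [AND]: C feedwater pump is out=occurs, Forward reserve tank is down=occurs, Heat exchanger is out=not, Reserve bypass line fails=not → not all inputs occur → does not occur.
Secondary loop inoperative [OR]: Forward coolant pump is out=not, Recirculation branch inoperative=not, #3 flow sensor offline=not, Forward surge tank faulted=not → no input occurs → does not occur.
Makeup line fails [OR]: Reserve relief valve failed=occurs, Isolation valve fails=not → at least one input occurs → occurs.
Emergency loop down [OR]: Aft check valve offline=not, Makeup line fails=occurs → at least one input occurs → occurs.
Reactor cooling lost [OR]: Secondary loop inoperative=not, Emergency loop down=occurs → at least one input occurs → occurs.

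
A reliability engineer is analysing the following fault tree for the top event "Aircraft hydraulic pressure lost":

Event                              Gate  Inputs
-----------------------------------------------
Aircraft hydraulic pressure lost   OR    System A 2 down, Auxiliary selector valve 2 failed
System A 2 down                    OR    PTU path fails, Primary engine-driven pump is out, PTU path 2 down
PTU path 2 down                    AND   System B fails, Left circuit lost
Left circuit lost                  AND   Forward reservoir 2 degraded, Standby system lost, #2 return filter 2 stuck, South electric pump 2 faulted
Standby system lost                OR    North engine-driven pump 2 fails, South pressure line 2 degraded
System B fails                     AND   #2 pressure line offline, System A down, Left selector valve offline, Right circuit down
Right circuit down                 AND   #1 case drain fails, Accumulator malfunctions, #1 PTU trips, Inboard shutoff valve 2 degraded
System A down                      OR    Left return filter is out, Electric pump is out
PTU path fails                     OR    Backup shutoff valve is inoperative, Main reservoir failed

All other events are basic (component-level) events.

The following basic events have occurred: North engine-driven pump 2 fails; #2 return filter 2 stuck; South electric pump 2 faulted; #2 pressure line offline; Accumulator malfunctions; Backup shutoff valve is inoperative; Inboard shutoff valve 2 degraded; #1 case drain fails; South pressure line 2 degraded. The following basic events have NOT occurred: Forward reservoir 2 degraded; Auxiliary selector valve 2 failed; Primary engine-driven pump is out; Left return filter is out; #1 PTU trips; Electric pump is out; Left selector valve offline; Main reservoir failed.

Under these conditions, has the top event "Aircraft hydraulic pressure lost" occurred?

Yes

PTU path fails [OR]: Backup shutoff valve is inoperative=occurs, Main reservoir failed=not → at least one input occurs → occurs.
System A down [OR]: Left return filter is out=not, Electric pump is out=not → no input occurs → does not occur.
Right circuit down [AND]: #1 case drain fails=occurs, Accumulator malfunctions=occurs, #1 PTU trips=not, Inboard shutoff valve 2 degraded=occurs → not all inputs occur → does not occur.
System B fails [AND]: #2 pressure line offline=occurs, System A down=not, Left selector valve offline=not, Right circuit down=not → not all inputs occur → does not occur.
Standby system lost [OR]: North engine-driven pump 2 fails=occurs, South pressure line 2 degraded=occurs → at least one input occurs → occurs.
Left circuit lost [AND]: Forward reservoir 2 degraded=not, Standby system lost=occurs, #2 return filter 2 stuck=occurs, South electric pump 2 faulted=occurs → not all inputs occur → does not occur.
PTU path 2 down [AND]: System B fails=not, Left circuit lost=not → not all inputs occur → does not occur.
System A 2 down [OR]: PTU path fails=occurs, Primary engine-driven pump is out=not, PTU path 2 down=not → at least one input occurs → occurs.
Aircraft hydraulic pressure lost [OR]: System A 2 down=occurs, Auxiliary selector valve 2 failed=not → at least one input occurs → occurs.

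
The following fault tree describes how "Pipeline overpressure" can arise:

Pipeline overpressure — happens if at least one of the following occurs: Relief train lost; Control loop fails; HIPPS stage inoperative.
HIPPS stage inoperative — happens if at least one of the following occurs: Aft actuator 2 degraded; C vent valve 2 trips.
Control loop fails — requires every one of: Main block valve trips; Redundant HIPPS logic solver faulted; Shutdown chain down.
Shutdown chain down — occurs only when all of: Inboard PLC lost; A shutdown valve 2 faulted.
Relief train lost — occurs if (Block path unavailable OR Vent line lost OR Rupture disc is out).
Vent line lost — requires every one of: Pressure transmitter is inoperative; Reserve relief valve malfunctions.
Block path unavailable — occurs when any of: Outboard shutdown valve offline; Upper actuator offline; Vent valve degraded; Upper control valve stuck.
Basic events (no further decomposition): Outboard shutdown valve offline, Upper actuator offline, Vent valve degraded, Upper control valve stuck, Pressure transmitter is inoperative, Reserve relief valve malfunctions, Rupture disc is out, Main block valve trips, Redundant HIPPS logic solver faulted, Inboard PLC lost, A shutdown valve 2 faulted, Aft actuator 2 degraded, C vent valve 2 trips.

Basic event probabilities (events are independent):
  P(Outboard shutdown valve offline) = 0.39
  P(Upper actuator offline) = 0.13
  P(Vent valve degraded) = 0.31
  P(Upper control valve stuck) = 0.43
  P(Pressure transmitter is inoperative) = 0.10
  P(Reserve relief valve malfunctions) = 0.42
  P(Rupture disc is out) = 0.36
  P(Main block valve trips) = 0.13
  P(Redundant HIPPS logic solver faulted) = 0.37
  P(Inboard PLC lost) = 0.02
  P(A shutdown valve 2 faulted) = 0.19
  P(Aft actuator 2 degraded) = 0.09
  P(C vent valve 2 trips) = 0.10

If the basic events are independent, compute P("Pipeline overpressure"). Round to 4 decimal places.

0.8952

P(Block path unavailable) [OR] = 1 − (1−0.39) × (1−0.13) × (1−0.31) × (1−0.43) = 0.791276
P(Vent line lost) [AND] = 0.10 × 0.42 = 0.042000
P(Relief train lost) [OR] = 1 − (1−0.791276) × (1−0.042000) × (1−0.36) = 0.872027
P(Shutdown chain down) [AND] = 0.02 × 0.19 = 0.003800
P(Control loop fails) [AND] = 0.13 × 0.37 × 0.003800 = 0.000183
P(HIPPS stage inoperative) [OR] = 1 − (1−0.09) × (1−0.10) = 0.181000
P(Pipeline overpressure) [OR] = 1 − (1−0.872027) × (1−0.000183) × (1−0.181000) = 0.895209
Rounded to 4 decimal places: P(Pipeline overpressure) ≈ 0.8952.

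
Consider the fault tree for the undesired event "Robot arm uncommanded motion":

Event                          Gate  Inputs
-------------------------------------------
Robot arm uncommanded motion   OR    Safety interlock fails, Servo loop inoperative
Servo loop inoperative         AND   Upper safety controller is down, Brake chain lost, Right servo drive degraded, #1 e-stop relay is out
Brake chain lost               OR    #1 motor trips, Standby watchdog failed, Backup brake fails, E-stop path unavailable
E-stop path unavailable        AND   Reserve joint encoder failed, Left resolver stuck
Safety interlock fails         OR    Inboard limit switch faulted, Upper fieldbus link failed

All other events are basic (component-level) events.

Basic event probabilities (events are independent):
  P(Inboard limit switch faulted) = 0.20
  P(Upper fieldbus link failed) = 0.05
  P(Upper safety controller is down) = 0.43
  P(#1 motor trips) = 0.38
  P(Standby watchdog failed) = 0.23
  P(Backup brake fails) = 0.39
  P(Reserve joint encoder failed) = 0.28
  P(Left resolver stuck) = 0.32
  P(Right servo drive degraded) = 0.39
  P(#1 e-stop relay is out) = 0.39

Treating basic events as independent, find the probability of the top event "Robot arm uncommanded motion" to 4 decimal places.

P(Safety interlock fails) [OR] = 1 − (1−0.20) × (1−0.05) = 0.240000
P(E-stop path unavailable) [AND] = 0.28 × 0.32 = 0.089600
P(Brake chain lost) [OR] = 1 − (1−0.38) × (1−0.23) × (1−0.39) × (1−0.089600) = 0.734879
P(Servo loop inoperative) [AND] = 0.43 × 0.734879 × 0.39 × 0.39 = 0.048063
P(Robot arm uncommanded motion) [OR] = 1 − (1−0.240000) × (1−0.048063) = 0.276528
Rounded to 4 decimal places: P(Robot arm uncommanded motion) ≈ 0.2765.

0.2765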